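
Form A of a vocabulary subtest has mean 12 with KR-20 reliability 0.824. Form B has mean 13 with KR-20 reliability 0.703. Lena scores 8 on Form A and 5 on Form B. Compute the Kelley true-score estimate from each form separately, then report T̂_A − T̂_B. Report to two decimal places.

1.33

T̂_A = 0.824(8) + 0.176(12) = 8.7040
T̂_B = 0.703(5) + 0.297(13) = 7.3760
T̂_A − T̂_B = 1.3280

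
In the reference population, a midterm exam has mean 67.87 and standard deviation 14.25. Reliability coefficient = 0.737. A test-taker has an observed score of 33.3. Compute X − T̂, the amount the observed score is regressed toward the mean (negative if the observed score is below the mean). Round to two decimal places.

-9.09

T̂ = 0.737(33.3) + 0.263(67.87) = 24.5421 + 17.84981 = 42.3919 → 42.392
X − T̂ = 33.3 − 42.392 = -9.092 → -9.09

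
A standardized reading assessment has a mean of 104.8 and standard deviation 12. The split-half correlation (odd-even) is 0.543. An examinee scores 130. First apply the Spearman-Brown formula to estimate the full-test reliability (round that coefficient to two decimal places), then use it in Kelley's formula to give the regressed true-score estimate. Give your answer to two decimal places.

122.44

Spearman-Brown: ρ = 2r/(1 + r) = 2(0.543)/(1 + 0.543) = 1.0860/1.543 = 0.7038 → 0.70
T̂ = ρX + (1 − ρ)μ
  = 0.70 × 130 + 0.30 × 104.8
  = 91.00 + 31.440
  = 122.440
  ≈ 122.44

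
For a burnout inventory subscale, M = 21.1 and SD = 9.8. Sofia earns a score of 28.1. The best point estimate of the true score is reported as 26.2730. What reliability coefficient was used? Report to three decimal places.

0.739

T̂ = ρX + (1 − ρ)μ  ⇒  T̂ − μ = ρ(X − μ)
ρ = (T̂ − μ)/(X − μ) = (26.2730 − 21.1) / (28.1 − 21.1) = 5.1730 / 7.0 = 0.73900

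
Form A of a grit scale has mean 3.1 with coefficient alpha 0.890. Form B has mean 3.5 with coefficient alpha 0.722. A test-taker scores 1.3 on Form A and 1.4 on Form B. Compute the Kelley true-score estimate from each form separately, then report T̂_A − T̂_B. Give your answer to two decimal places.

T̂_A = 0.890(1.3) + 0.110(3.1) = 1.4980
T̂_B = 0.722(1.4) + 0.278(3.5) = 1.9838
T̂_A − T̂_B = -0.4858

-0.49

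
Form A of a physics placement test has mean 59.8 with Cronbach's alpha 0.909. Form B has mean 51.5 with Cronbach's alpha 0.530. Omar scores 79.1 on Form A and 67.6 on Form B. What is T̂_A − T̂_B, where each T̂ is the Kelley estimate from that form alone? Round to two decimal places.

17.31

T̂_A = 0.909(79.1) + 0.091(59.8) = 77.3437
T̂_B = 0.530(67.6) + 0.470(51.5) = 60.0330
T̂_A − T̂_B = 17.3107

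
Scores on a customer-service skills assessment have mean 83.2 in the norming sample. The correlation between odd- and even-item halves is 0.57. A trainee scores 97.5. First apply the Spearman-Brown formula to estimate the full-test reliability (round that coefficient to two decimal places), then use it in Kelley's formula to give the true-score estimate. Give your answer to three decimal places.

93.639

Spearman-Brown: ρ = 2r/(1 + r) = 2(0.57)/(1 + 0.57) = 1.140/1.57 = 0.7261 → 0.73
Kelley's formula gives T̂ = 0.73·97.5 + 0.27·83.2 = 71.175 + 22.464 = 93.6390.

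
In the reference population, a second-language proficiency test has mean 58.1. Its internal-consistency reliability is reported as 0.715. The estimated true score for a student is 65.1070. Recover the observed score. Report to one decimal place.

67.9

T̂ = ρX + (1 − ρ)μ  ⇒  X = (T̂ − (1 − ρ)μ) / ρ
X = (65.1070 − 0.285 × 58.1) / 0.715 = (65.1070 − 16.5585) / 0.715 = 48.5485 / 0.715 = 67.900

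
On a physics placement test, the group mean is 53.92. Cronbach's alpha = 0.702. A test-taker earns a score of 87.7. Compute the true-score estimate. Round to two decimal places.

77.63

T̂ = 0.702(87.7) + 0.298(53.92) = 61.5654 + 16.06816 = 77.634 → 77.63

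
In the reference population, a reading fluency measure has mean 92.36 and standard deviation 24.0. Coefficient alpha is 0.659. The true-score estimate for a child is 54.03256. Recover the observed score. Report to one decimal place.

T̂ = ρX + (1 − ρ)μ  ⇒  X = (T̂ − (1 − ρ)μ) / ρ
X = (54.03256 − 0.341 × 92.36) / 0.659 = (54.03256 − 31.49476) / 0.659 = 22.53780 / 0.659 = 34.200

34.2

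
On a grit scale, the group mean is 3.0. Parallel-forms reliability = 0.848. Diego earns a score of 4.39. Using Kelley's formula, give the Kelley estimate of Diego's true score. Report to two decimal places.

T̂ = 0.848(4.39) + 0.152(3.0) = 3.72272 + 0.4560 = 4.179 → 4.18

4.18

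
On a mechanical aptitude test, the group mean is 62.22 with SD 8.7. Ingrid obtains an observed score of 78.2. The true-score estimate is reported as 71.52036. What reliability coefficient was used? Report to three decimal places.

0.582

T̂ = ρX + (1 − ρ)μ  ⇒  T̂ − μ = ρ(X − μ)
ρ = (T̂ − μ)/(X − μ) = (71.52036 − 62.22) / (78.2 − 62.22) = 9.30036 / 15.98 = 0.58200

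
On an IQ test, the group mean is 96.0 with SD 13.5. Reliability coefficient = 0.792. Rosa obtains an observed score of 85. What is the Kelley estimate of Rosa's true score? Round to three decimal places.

T̂ = ρX + (1 − ρ)μ
  = 0.792 × 85 + 0.208 × 96.0
  = 67.320 + 19.9680
  = 87.2880
  ≈ 87.288

87.288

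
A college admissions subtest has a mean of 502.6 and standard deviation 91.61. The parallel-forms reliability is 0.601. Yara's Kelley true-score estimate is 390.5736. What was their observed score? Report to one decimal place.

T̂ = ρX + (1 − ρ)μ  ⇒  X = (T̂ − (1 − ρ)μ) / ρ
X = (390.5736 − 0.399 × 502.6) / 0.601 = (390.5736 − 200.5374) / 0.601 = 190.0362 / 0.601 = 316.200

316.2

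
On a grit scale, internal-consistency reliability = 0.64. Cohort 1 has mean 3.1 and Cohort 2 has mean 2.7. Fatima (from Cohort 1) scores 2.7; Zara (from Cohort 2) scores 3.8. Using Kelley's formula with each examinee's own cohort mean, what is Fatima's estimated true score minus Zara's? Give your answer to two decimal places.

T̂_Fatima = 0.64(2.7) + 0.36(3.1) = 2.8440
T̂_Zara = 0.64(3.8) + 0.36(2.7) = 3.4040
Difference = 2.8440 − 3.4040 = -0.5600

-0.56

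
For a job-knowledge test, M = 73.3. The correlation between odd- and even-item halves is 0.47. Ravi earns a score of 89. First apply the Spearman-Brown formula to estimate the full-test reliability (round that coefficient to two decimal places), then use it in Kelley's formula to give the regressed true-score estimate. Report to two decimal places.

83.35

Spearman-Brown: ρ = 2r/(1 + r) = 2(0.47)/(1 + 0.47) = 0.940/1.47 = 0.6395 → 0.64
Weight the observed score by reliability and the mean by (1 − reliability): T̂ = 0.64·89 + 0.36·73.3 = 56.96 + 26.388 = 83.348.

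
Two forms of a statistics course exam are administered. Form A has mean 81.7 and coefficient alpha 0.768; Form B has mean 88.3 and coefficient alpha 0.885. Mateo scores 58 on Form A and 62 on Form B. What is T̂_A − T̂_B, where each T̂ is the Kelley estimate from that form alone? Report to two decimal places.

T̂_A = 0.768(58) + 0.232(81.7) = 63.4984
T̂_B = 0.885(62) + 0.115(88.3) = 65.0245
T̂_A − T̂_B = -1.5261

-1.53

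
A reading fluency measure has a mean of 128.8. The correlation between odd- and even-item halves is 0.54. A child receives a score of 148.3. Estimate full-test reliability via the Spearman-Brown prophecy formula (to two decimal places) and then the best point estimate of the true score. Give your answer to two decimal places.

142.45

Spearman-Brown: ρ = 2r/(1 + r) = 2(0.54)/(1 + 0.54) = 1.080/1.54 = 0.7013 → 0.70
T̂ = 0.70(148.3) + 0.30(128.8) = 103.810 + 38.640 = 142.450 → 142.45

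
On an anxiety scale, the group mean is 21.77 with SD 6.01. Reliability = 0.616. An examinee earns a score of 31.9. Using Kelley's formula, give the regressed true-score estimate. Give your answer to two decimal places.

Kelley's formula gives T̂ = 0.616·31.9 + 0.384·21.77 = 19.6504 + 8.35968 = 28.010.

28.01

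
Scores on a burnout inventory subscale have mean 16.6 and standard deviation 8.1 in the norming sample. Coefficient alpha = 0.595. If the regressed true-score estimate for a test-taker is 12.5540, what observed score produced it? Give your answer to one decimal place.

9.8

T̂ = ρX + (1 − ρ)μ  ⇒  X = (T̂ − (1 − ρ)μ) / ρ
X = (12.5540 − 0.405 × 16.6) / 0.595 = (12.5540 − 6.7230) / 0.595 = 5.8310 / 0.595 = 9.800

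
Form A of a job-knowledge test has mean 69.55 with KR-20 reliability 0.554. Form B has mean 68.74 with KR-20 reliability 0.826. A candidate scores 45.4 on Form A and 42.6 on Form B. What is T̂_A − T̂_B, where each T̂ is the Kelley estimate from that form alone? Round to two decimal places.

9.02

T̂_A = 0.554(45.4) + 0.446(69.55) = 56.1709
T̂_B = 0.826(42.6) + 0.174(68.74) = 47.1484
T̂_A − T̂_B = 9.0225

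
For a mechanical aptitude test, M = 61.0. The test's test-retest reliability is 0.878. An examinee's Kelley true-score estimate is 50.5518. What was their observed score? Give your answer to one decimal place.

T̂ = ρX + (1 − ρ)μ  ⇒  X = (T̂ − (1 − ρ)μ) / ρ
X = (50.5518 − 0.122 × 61.0) / 0.878 = (50.5518 − 7.4420) / 0.878 = 43.1098 / 0.878 = 49.100

49.1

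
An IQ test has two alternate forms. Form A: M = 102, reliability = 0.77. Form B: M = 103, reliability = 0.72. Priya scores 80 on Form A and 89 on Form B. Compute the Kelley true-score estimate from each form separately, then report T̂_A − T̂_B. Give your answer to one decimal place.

T̂_A = 0.77(80) + 0.23(102) = 85.060
T̂_B = 0.72(89) + 0.28(103) = 92.920
T̂_A − T̂_B = -7.860

-7.9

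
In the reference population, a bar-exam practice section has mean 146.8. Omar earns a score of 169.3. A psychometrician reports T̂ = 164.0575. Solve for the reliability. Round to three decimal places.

0.767

T̂ = ρX + (1 − ρ)μ  ⇒  T̂ − μ = ρ(X − μ)
ρ = (T̂ − μ)/(X − μ) = (164.0575 − 146.8) / (169.3 − 146.8) = 17.2575 / 22.5 = 0.76700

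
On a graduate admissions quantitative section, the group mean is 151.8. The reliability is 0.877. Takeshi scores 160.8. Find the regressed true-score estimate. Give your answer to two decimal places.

T̂ = ρX + (1 − ρ)μ
  = 0.877 × 160.8 + 0.123 × 151.8
  = 141.0216 + 18.6714
  = 159.693
  ≈ 159.69

159.69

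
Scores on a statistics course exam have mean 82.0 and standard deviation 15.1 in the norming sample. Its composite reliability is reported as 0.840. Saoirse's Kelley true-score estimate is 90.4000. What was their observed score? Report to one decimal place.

92.0

T̂ = ρX + (1 − ρ)μ  ⇒  X = (T̂ − (1 − ρ)μ) / ρ
X = (90.4000 − 0.160 × 82.0) / 0.840 = (90.4000 − 13.1200) / 0.840 = 77.2800 / 0.840 = 92.000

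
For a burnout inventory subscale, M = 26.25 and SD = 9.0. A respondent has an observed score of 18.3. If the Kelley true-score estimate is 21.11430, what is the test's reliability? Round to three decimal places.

T̂ = ρX + (1 − ρ)μ  ⇒  T̂ − μ = ρ(X − μ)
ρ = (T̂ − μ)/(X − μ) = (21.11430 − 26.25) / (18.3 − 26.25) = -5.13570 / -7.95 = 0.64600

0.646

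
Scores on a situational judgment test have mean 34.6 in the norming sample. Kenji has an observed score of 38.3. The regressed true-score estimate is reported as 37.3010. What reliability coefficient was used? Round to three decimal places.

0.730

T̂ = ρX + (1 − ρ)μ  ⇒  T̂ − μ = ρ(X − μ)
ρ = (T̂ − μ)/(X − μ) = (37.3010 − 34.6) / (38.3 − 34.6) = 2.7010 / 3.7 = 0.73000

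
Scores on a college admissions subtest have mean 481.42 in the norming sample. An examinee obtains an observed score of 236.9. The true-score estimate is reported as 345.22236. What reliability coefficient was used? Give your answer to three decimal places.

0.557

T̂ = ρX + (1 − ρ)μ  ⇒  T̂ − μ = ρ(X − μ)
ρ = (T̂ − μ)/(X − μ) = (345.22236 − 481.42) / (236.9 − 481.42) = -136.19764 / -244.52 = 0.55700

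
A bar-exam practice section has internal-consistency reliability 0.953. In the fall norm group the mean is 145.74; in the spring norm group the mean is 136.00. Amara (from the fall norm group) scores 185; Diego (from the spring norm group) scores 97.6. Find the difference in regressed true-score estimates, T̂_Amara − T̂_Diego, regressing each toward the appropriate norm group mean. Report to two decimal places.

T̂_Amara = 0.953(185) + 0.047(145.74) = 183.1548
T̂_Diego = 0.953(97.6) + 0.047(136.00) = 99.4048
Difference = 183.1548 − 99.4048 = 83.7500

83.75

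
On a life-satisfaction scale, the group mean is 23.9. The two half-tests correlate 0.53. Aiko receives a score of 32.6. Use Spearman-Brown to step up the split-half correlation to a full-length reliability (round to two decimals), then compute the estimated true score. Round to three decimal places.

29.903

Spearman-Brown: ρ = 2r/(1 + r) = 2(0.53)/(1 + 0.53) = 1.060/1.53 = 0.6928 → 0.69
T̂ = ρX + (1 − ρ)μ
  = 0.69 × 32.6 + 0.31 × 23.9
  = 22.494 + 7.409
  = 29.9030
  ≈ 29.903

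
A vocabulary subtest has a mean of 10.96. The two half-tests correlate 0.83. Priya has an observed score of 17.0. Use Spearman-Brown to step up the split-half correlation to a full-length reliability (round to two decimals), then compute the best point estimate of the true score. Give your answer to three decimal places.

16.456

Spearman-Brown: ρ = 2r/(1 + r) = 2(0.83)/(1 + 0.83) = 1.660/1.83 = 0.9071 → 0.91
T̂ = ρX + (1 − ρ)μ
  = 0.91 × 17.0 + 0.09 × 10.96
  = 15.470 + 0.9864
  = 16.4564
  ≈ 16.456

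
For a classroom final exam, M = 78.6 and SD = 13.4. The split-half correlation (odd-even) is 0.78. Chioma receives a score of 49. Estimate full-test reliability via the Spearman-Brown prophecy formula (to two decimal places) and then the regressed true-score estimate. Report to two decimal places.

52.55

Spearman-Brown: ρ = 2r/(1 + r) = 2(0.78)/(1 + 0.78) = 1.560/1.78 = 0.8764 → 0.88
T̂ = ρX + (1 − ρ)μ
  = 0.88 × 49 + 0.12 × 78.6
  = 43.12 + 9.432
  = 52.552
  ≈ 52.55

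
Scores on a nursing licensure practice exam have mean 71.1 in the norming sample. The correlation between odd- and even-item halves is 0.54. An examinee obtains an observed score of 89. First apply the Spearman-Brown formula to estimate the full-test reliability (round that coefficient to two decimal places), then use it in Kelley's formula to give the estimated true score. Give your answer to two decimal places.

83.63

Spearman-Brown: ρ = 2r/(1 + r) = 2(0.54)/(1 + 0.54) = 1.080/1.54 = 0.7013 → 0.70
T̂ = ρX + (1 − ρ)μ
  = 0.70 × 89 + 0.30 × 71.1
  = 62.30 + 21.330
  = 83.630
  ≈ 83.63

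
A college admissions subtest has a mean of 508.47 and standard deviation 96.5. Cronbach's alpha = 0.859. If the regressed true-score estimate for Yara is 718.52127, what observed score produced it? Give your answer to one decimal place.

753.0

T̂ = ρX + (1 − ρ)μ  ⇒  X = (T̂ − (1 − ρ)μ) / ρ
X = (718.52127 − 0.141 × 508.47) / 0.859 = (718.52127 − 71.69427) / 0.859 = 646.82700 / 0.859 = 753.000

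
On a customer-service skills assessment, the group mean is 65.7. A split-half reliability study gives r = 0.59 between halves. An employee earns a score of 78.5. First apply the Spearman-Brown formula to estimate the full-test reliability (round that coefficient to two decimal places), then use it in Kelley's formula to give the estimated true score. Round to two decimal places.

Spearman-Brown: ρ = 2r/(1 + r) = 2(0.59)/(1 + 0.59) = 1.180/1.59 = 0.7421 → 0.74
Weight the observed score by reliability and the mean by (1 − reliability): T̂ = 0.74·78.5 + 0.26·65.7 = 58.090 + 17.082 = 75.172.

75.17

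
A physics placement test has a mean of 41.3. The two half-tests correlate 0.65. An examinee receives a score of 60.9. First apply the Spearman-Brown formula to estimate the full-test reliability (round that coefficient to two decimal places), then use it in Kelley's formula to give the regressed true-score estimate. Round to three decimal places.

Spearman-Brown: ρ = 2r/(1 + r) = 2(0.65)/(1 + 0.65) = 1.300/1.65 = 0.7879 → 0.79
Weight the observed score by reliability and the mean by (1 − reliability): T̂ = 0.79·60.9 + 0.21·41.3 = 48.111 + 8.673 = 56.7840.

56.784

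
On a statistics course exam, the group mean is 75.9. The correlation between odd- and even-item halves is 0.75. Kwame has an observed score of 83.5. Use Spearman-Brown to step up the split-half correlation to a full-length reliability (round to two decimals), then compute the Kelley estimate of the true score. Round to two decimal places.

82.44

Spearman-Brown: ρ = 2r/(1 + r) = 2(0.75)/(1 + 0.75) = 1.500/1.75 = 0.8571 → 0.86
T̂ = 0.86(83.5) + 0.14(75.9) = 71.810 + 10.626 = 82.436 → 82.44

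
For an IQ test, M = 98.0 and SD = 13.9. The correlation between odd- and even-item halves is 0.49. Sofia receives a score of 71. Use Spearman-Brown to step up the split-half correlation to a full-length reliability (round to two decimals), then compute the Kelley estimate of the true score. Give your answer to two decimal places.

Spearman-Brown: ρ = 2r/(1 + r) = 2(0.49)/(1 + 0.49) = 0.980/1.49 = 0.6577 → 0.66
T̂ = 0.66(71) + 0.34(98.0) = 46.86 + 33.320 = 80.180 → 80.18

80.18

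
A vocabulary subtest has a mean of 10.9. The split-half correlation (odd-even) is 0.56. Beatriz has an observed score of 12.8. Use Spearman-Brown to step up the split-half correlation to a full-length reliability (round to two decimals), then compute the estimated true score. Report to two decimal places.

Spearman-Brown: ρ = 2r/(1 + r) = 2(0.56)/(1 + 0.56) = 1.120/1.56 = 0.7179 → 0.72
T̂ = ρX + (1 − ρ)μ
  = 0.72 × 12.8 + 0.28 × 10.9
  = 9.216 + 3.052
  = 12.268
  ≈ 12.27

12.27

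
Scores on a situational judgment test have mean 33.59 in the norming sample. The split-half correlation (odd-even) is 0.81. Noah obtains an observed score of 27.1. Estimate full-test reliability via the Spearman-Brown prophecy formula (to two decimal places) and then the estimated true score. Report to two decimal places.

Spearman-Brown: ρ = 2r/(1 + r) = 2(0.81)/(1 + 0.81) = 1.620/1.81 = 0.8950 → 0.90
T̂ = 0.90(27.1) + 0.10(33.59) = 24.390 + 3.3590 = 27.749 → 27.75

27.75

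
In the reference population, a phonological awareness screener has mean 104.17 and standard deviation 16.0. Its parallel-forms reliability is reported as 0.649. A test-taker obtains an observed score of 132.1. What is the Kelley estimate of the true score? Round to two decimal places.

122.30

Regress the observed score toward the mean by the unreliability: T̂ = 0.649·132.1 + 0.351·104.17 = 85.7329 + 36.56367 = 122.297.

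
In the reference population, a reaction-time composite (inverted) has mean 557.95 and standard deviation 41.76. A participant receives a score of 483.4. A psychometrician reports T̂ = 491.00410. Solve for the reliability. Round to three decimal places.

T̂ = ρX + (1 − ρ)μ  ⇒  T̂ − μ = ρ(X − μ)
ρ = (T̂ − μ)/(X − μ) = (491.00410 − 557.95) / (483.4 − 557.95) = -66.94590 / -74.55 = 0.89800

0.898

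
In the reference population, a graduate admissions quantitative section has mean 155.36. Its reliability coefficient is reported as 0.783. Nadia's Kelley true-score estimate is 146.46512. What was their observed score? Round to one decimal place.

144.0

T̂ = ρX + (1 − ρ)μ  ⇒  X = (T̂ − (1 − ρ)μ) / ρ
X = (146.46512 − 0.217 × 155.36) / 0.783 = (146.46512 − 33.71312) / 0.783 = 112.75200 / 0.783 = 144.000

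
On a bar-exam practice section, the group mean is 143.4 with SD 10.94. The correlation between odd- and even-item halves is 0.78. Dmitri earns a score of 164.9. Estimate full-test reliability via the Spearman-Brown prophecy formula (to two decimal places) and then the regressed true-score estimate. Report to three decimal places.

Spearman-Brown: ρ = 2r/(1 + r) = 2(0.78)/(1 + 0.78) = 1.560/1.78 = 0.8764 → 0.88
T̂ = ρX + (1 − ρ)μ
  = 0.88 × 164.9 + 0.12 × 143.4
  = 145.112 + 17.208
  = 162.3200
  ≈ 162.320

162.320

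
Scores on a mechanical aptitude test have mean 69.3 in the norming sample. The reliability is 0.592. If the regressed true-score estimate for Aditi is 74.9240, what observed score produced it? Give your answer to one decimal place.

T̂ = ρX + (1 − ρ)μ  ⇒  X = (T̂ − (1 − ρ)μ) / ρ
X = (74.9240 − 0.408 × 69.3) / 0.592 = (74.9240 − 28.2744) / 0.592 = 46.6496 / 0.592 = 78.800

78.8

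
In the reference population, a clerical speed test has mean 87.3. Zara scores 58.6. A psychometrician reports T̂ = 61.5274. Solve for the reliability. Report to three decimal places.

0.898

T̂ = ρX + (1 − ρ)μ  ⇒  T̂ − μ = ρ(X − μ)
ρ = (T̂ − μ)/(X − μ) = (61.5274 − 87.3) / (58.6 − 87.3) = -25.7726 / -28.7 = 0.89800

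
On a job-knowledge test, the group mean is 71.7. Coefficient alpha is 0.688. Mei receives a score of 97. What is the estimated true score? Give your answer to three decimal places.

T̂ = 0.688(97) + 0.312(71.7) = 66.736 + 22.3704 = 89.1064 → 89.106

89.106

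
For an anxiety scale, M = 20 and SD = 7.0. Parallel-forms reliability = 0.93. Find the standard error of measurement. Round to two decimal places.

1.85

SEM = SD · √(1 − ρ) = 7.0 × √0.07 = 7.0 × 0.2646 = 1.852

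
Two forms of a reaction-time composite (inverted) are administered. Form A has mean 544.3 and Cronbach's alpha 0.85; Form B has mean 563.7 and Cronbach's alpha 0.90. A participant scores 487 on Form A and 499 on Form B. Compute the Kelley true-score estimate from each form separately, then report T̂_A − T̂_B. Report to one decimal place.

T̂_A = 0.85(487) + 0.15(544.3) = 495.595
T̂_B = 0.90(499) + 0.10(563.7) = 505.470
T̂_A − T̂_B = -9.875

-9.9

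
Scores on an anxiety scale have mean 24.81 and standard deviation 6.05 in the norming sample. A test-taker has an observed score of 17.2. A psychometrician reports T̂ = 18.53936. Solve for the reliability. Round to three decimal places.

T̂ = ρX + (1 − ρ)μ  ⇒  T̂ − μ = ρ(X − μ)
ρ = (T̂ − μ)/(X − μ) = (18.53936 − 24.81) / (17.2 − 24.81) = -6.27064 / -7.61 = 0.82400

0.824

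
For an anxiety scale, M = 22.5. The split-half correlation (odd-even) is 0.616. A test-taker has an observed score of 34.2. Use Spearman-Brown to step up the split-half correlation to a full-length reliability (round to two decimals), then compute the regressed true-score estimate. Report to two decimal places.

Spearman-Brown: ρ = 2r/(1 + r) = 2(0.616)/(1 + 0.616) = 1.2320/1.616 = 0.7624 → 0.76
Regress the observed score toward the mean by the unreliability: T̂ = 0.76·34.2 + 0.24·22.5 = 25.992 + 5.400 = 31.392.

31.39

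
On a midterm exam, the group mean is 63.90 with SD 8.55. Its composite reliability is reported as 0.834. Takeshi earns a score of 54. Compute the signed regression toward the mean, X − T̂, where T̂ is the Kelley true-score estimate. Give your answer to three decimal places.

-1.643

T̂ = 0.834(54) + 0.166(63.90) = 45.036 + 10.60740 = 55.64340 → 55.6434
X − T̂ = 54 − 55.6434 = -1.6434 → -1.643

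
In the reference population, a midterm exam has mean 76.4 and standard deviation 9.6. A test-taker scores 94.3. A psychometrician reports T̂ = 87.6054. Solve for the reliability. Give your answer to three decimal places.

T̂ = ρX + (1 − ρ)μ  ⇒  T̂ − μ = ρ(X − μ)
ρ = (T̂ − μ)/(X − μ) = (87.6054 − 76.4) / (94.3 − 76.4) = 11.2054 / 17.9 = 0.62600

0.626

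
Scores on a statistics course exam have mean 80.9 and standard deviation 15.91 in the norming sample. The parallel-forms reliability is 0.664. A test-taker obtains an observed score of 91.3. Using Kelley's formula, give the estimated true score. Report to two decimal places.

T̂ = ρX + (1 − ρ)μ
  = 0.664 × 91.3 + 0.336 × 80.9
  = 60.6232 + 27.1824
  = 87.806
  ≈ 87.81

87.81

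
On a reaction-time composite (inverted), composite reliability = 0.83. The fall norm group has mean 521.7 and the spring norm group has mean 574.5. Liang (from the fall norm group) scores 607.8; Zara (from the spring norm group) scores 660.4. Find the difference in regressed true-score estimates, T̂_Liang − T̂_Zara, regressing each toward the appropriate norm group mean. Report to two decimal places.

-52.63

T̂_Liang = 0.83(607.8) + 0.17(521.7) = 593.1630
T̂_Zara = 0.83(660.4) + 0.17(574.5) = 645.7970
Difference = 593.1630 − 645.7970 = -52.6340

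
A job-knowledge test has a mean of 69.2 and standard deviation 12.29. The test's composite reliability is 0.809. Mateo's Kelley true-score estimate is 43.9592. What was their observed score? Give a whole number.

38

T̂ = ρX + (1 − ρ)μ  ⇒  X = (T̂ − (1 − ρ)μ) / ρ
X = (43.9592 − 0.191 × 69.2) / 0.809 = (43.9592 − 13.2172) / 0.809 = 30.7420 / 0.809 = 38.00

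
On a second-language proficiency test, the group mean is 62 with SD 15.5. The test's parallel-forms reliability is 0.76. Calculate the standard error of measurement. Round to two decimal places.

SEM = SD · √(1 − ρ) = 15.5 × √0.24 = 15.5 × 0.4899 = 7.593

7.59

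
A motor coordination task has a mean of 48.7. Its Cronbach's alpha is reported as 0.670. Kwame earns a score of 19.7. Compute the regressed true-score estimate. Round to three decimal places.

T̂ = ρX + (1 − ρ)μ
  = 0.670 × 19.7 + 0.330 × 48.7
  = 13.1990 + 16.0710
  = 29.2700
  ≈ 29.270

29.270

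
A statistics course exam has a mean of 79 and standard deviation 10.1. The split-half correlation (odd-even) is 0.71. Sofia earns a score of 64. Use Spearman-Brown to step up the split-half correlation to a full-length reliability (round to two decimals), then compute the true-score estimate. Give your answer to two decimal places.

Spearman-Brown: ρ = 2r/(1 + r) = 2(0.71)/(1 + 0.71) = 1.420/1.71 = 0.8304 → 0.83
T̂ = 0.83(64) + 0.17(79) = 53.12 + 13.43 = 66.550 → 66.55

66.55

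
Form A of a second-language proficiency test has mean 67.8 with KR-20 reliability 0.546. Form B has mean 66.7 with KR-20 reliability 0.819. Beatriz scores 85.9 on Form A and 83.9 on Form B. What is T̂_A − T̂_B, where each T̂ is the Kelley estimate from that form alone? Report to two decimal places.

-3.10

T̂_A = 0.546(85.9) + 0.454(67.8) = 77.6826
T̂_B = 0.819(83.9) + 0.181(66.7) = 80.7868
T̂_A − T̂_B = -3.1042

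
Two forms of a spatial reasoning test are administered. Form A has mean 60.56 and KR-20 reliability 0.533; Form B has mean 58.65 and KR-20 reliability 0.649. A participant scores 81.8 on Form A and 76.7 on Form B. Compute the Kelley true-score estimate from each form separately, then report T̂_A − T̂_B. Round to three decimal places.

1.516

T̂_A = 0.533(81.8) + 0.467(60.56) = 71.88092
T̂_B = 0.649(76.7) + 0.351(58.65) = 70.36445
T̂_A − T̂_B = 1.51647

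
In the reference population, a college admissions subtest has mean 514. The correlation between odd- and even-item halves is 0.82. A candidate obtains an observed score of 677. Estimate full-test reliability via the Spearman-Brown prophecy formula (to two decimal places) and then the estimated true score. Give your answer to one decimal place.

660.7

Spearman-Brown: ρ = 2r/(1 + r) = 2(0.82)/(1 + 0.82) = 1.640/1.82 = 0.9011 → 0.90
T̂ = 0.90(677) + 0.10(514) = 609.30 + 51.40 = 660.70 → 660.7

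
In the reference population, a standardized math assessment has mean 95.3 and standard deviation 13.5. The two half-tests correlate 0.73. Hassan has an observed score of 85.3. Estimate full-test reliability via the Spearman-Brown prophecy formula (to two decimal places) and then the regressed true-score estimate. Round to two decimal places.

86.90

Spearman-Brown: ρ = 2r/(1 + r) = 2(0.73)/(1 + 0.73) = 1.460/1.73 = 0.8439 → 0.84
Regress the observed score toward the mean by the unreliability: T̂ = 0.84·85.3 + 0.16·95.3 = 71.652 + 15.248 = 86.900.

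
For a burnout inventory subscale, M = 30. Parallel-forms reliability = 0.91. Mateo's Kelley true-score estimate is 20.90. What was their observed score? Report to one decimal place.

20.0

T̂ = ρX + (1 − ρ)μ  ⇒  X = (T̂ − (1 − ρ)μ) / ρ
X = (20.90 − 0.09 × 30) / 0.91 = (20.90 − 2.70) / 0.91 = 18.20 / 0.91 = 20.000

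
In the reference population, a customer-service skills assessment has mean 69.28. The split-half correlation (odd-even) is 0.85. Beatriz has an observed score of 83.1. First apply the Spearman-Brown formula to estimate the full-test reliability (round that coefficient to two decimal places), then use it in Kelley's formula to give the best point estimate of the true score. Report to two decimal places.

81.99

Spearman-Brown: ρ = 2r/(1 + r) = 2(0.85)/(1 + 0.85) = 1.700/1.85 = 0.9189 → 0.92
T̂ = 0.92(83.1) + 0.08(69.28) = 76.452 + 5.5424 = 81.994 → 81.99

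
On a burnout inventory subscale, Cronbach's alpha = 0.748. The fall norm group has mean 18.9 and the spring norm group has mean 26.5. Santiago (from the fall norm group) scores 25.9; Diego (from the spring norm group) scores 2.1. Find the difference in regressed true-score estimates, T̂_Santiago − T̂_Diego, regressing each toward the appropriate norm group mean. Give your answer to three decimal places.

T̂_Santiago = 0.748(25.9) + 0.252(18.9) = 24.13600
T̂_Diego = 0.748(2.1) + 0.252(26.5) = 8.24880
Difference = 24.13600 − 8.24880 = 15.88720

15.887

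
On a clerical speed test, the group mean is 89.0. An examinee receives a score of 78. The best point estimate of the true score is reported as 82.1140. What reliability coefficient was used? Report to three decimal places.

0.626

T̂ = ρX + (1 − ρ)μ  ⇒  T̂ − μ = ρ(X − μ)
ρ = (T̂ − μ)/(X − μ) = (82.1140 − 89.0) / (78 − 89.0) = -6.8860 / -11.0 = 0.62600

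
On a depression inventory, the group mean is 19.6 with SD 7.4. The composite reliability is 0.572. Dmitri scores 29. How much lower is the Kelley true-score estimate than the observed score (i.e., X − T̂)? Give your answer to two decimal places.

4.02

Regress the observed score toward the mean by the unreliability: T̂ = 0.572·29 + 0.428·19.6 = 16.588 + 8.3888 = 24.9768.
X − T̂ = 29 − 24.977 = 4.023 → 4.02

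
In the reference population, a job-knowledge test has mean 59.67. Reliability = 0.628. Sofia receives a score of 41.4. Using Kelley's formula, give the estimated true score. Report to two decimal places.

48.20

Kelley's formula gives T̂ = 0.628·41.4 + 0.372·59.67 = 25.9992 + 22.19724 = 48.196.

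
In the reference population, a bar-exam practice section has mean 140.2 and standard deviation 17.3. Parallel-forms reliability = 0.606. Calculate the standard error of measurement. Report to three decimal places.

SEM = SD · √(1 − ρ) = 17.3 × √0.394 = 17.3 × 0.6277 = 10.8591

10.859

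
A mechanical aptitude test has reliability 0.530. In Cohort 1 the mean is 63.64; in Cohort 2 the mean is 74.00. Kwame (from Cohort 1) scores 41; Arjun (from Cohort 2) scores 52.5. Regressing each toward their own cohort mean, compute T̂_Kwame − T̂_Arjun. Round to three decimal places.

-10.964

T̂_Kwame = 0.530(41) + 0.470(63.64) = 51.64080
T̂_Arjun = 0.530(52.5) + 0.470(74.00) = 62.60500
Difference = 51.64080 − 62.60500 = -10.96420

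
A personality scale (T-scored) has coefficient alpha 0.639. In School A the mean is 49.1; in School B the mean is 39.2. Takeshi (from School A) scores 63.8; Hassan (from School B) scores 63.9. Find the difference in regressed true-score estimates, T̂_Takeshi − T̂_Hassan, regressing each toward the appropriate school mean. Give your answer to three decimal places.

3.510

T̂_Takeshi = 0.639(63.8) + 0.361(49.1) = 58.49330
T̂_Hassan = 0.639(63.9) + 0.361(39.2) = 54.98330
Difference = 58.49330 − 54.98330 = 3.51000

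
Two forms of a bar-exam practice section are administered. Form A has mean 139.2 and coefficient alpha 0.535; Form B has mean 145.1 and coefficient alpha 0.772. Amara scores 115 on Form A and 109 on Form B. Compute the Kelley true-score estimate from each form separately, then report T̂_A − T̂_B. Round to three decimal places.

9.022

T̂_A = 0.535(115) + 0.465(139.2) = 126.25300
T̂_B = 0.772(109) + 0.228(145.1) = 117.23080
T̂_A − T̂_B = 9.02220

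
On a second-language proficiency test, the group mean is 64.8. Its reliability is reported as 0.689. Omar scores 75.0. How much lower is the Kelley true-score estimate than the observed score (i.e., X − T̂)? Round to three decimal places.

T̂ = ρX + (1 − ρ)μ
  = 0.689 × 75.0 + 0.311 × 64.8
  = 51.6750 + 20.1528
  = 71.82780
  ≈ 71.8278
X − T̂ = 75.0 − 71.8278 = 3.1722 → 3.172

3.172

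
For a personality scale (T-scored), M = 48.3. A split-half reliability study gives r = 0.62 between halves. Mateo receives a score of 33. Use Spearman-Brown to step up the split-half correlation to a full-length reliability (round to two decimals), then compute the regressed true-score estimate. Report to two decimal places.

Spearman-Brown: ρ = 2r/(1 + r) = 2(0.62)/(1 + 0.62) = 1.240/1.62 = 0.7654 → 0.77
Weight the observed score by reliability and the mean by (1 − reliability): T̂ = 0.77·33 + 0.23·48.3 = 25.41 + 11.109 = 36.519.

36.52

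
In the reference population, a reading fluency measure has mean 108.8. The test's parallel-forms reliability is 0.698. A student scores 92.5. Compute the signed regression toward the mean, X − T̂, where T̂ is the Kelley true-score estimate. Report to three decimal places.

-4.923

Regress the observed score toward the mean by the unreliability: T̂ = 0.698·92.5 + 0.302·108.8 = 64.5650 + 32.8576 = 97.42260.
X − T̂ = 92.5 − 97.4226 = -4.9226 → -4.923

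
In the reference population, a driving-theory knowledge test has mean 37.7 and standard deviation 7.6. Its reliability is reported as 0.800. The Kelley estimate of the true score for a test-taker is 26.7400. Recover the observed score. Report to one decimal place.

24.0

T̂ = ρX + (1 − ρ)μ  ⇒  X = (T̂ − (1 − ρ)μ) / ρ
X = (26.7400 − 0.200 × 37.7) / 0.800 = (26.7400 − 7.5400) / 0.800 = 19.2000 / 0.800 = 24.000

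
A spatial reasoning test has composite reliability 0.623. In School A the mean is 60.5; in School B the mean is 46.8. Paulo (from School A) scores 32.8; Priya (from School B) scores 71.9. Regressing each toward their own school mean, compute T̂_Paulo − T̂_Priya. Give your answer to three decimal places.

T̂_Paulo = 0.623(32.8) + 0.377(60.5) = 43.24290
T̂_Priya = 0.623(71.9) + 0.377(46.8) = 62.43730
Difference = 43.24290 − 62.43730 = -19.19440

-19.194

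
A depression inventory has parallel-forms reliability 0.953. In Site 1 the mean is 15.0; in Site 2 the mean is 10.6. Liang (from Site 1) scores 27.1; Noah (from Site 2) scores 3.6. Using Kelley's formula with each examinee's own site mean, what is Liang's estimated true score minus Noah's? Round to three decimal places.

T̂_Liang = 0.953(27.1) + 0.047(15.0) = 26.53130
T̂_Noah = 0.953(3.6) + 0.047(10.6) = 3.92900
Difference = 26.53130 − 3.92900 = 22.60230

22.602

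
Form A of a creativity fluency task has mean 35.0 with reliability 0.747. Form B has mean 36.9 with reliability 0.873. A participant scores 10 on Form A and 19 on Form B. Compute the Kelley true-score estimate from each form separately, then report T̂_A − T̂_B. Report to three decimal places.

T̂_A = 0.747(10) + 0.253(35.0) = 16.32500
T̂_B = 0.873(19) + 0.127(36.9) = 21.27330
T̂_A − T̂_B = -4.94830

-4.948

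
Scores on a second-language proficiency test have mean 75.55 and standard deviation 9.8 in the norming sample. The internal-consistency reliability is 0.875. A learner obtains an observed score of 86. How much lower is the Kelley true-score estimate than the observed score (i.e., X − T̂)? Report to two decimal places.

T̂ = ρX + (1 − ρ)μ
  = 0.875 × 86 + 0.125 × 75.55
  = 75.250 + 9.44375
  = 84.6937
  ≈ 84.694
X − T̂ = 86 − 84.694 = 1.306 → 1.31

1.31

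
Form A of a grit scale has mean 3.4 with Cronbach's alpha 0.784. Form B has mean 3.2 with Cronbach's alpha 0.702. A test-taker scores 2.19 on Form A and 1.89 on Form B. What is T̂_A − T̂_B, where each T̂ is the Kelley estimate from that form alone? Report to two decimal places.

T̂_A = 0.784(2.19) + 0.216(3.4) = 2.4514
T̂_B = 0.702(1.89) + 0.298(3.2) = 2.2804
T̂_A − T̂_B = 0.1710

0.17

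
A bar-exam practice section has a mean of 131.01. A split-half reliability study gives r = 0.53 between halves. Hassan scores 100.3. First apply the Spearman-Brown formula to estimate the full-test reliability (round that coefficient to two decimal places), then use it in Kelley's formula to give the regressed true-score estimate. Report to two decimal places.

Spearman-Brown: ρ = 2r/(1 + r) = 2(0.53)/(1 + 0.53) = 1.060/1.53 = 0.6928 → 0.69
T̂ = 0.69(100.3) + 0.31(131.01) = 69.207 + 40.6131 = 109.820 → 109.82

109.82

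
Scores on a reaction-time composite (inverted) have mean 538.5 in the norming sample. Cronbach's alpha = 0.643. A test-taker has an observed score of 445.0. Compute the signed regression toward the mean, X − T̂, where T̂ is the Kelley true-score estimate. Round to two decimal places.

-33.38

T̂ = ρX + (1 − ρ)μ
  = 0.643 × 445.0 + 0.357 × 538.5
  = 286.1350 + 192.2445
  = 478.3795
  ≈ 478.380
X − T̂ = 445.0 − 478.380 = -33.380 → -33.38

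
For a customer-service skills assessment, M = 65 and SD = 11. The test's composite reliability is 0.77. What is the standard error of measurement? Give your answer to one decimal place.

SEM = SD · √(1 − ρ) = 11 × √0.23 = 11 × 0.4796 = 5.275

5.3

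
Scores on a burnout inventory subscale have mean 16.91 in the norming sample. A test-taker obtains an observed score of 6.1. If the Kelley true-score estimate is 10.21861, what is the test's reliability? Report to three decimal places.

T̂ = ρX + (1 − ρ)μ  ⇒  T̂ − μ = ρ(X − μ)
ρ = (T̂ − μ)/(X − μ) = (10.21861 − 16.91) / (6.1 − 16.91) = -6.69139 / -10.81 = 0.61900

0.619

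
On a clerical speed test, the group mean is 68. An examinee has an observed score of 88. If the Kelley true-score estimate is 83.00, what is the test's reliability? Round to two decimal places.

0.75

T̂ = ρX + (1 − ρ)μ  ⇒  T̂ − μ = ρ(X − μ)
ρ = (T̂ − μ)/(X − μ) = (83.00 − 68) / (88 − 68) = 15.00 / 20.0 = 0.7500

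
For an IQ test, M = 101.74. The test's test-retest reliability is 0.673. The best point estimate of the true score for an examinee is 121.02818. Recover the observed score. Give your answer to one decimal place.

130.4

T̂ = ρX + (1 − ρ)μ  ⇒  X = (T̂ − (1 − ρ)μ) / ρ
X = (121.02818 − 0.327 × 101.74) / 0.673 = (121.02818 − 33.26898) / 0.673 = 87.75920 / 0.673 = 130.400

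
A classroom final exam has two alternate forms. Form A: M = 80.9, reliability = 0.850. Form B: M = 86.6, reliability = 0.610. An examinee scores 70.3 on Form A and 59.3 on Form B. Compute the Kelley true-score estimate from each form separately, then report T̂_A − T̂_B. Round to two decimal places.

1.94

T̂_A = 0.850(70.3) + 0.150(80.9) = 71.8900
T̂_B = 0.610(59.3) + 0.390(86.6) = 69.9470
T̂_A − T̂_B = 1.9430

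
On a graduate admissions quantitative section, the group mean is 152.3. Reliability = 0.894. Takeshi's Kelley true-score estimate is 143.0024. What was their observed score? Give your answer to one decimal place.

T̂ = ρX + (1 − ρ)μ  ⇒  X = (T̂ − (1 − ρ)μ) / ρ
X = (143.0024 − 0.106 × 152.3) / 0.894 = (143.0024 − 16.1438) / 0.894 = 126.8586 / 0.894 = 141.900

141.9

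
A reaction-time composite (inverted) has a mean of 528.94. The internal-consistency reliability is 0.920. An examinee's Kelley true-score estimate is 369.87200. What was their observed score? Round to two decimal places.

T̂ = ρX + (1 − ρ)μ  ⇒  X = (T̂ − (1 − ρ)μ) / ρ
X = (369.87200 − 0.080 × 528.94) / 0.920 = (369.87200 − 42.31520) / 0.920 = 327.55680 / 0.920 = 356.0400

356.04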